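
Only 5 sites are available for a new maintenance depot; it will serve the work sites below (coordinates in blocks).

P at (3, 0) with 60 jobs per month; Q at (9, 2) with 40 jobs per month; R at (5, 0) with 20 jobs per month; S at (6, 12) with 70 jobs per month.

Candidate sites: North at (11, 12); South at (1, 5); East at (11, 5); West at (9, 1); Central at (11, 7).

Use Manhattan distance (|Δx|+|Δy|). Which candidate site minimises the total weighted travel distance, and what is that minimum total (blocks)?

Total weighted distance at each candidate:
  North (11, 12): total = 2390
  South (1, 5): total = 1880
  East (11, 5): total = 2040
  West (9, 1): total = 1540
  Central (11, 7): total = 2140
Minimum is at West with total 1540 blocks.

West, total 1540 blocks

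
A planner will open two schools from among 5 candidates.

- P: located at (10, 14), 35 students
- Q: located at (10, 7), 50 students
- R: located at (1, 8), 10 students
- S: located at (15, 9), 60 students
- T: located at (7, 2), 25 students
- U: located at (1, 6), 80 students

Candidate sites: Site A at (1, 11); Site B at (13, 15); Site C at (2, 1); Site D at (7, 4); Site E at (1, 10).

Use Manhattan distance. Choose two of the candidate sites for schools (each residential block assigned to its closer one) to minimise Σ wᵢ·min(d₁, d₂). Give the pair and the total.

Evaluate every pair (each demand assigned to the nearer of the two):
  {Site B, Site D}: total = 1710
  {Site B, Site E}: total = 1860
  {Site B, Site C}: total = 1880
  {Site D, Site E}: total = 1925
  {Site A, Site B}: total = 1975
  {Site A, Site D}: total = 1980
  {Site C, Site D}: total = 2145
  {Site C, Site E}: total = 2445
  {Site A, Site C}: total = 2610
  {Site A, Site E}: total = 2610
Best pair: {Site B, Site D} with total 1710.

{Site B, Site D}, total 1710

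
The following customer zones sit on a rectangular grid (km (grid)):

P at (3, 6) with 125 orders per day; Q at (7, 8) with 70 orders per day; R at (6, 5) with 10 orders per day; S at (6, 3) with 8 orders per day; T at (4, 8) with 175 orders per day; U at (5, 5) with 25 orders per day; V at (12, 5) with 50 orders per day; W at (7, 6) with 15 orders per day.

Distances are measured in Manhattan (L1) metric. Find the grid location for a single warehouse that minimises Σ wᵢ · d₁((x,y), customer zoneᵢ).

Manhattan distance separates: Σwᵢ(|x−xᵢ|+|y−yᵢ|) = Σwᵢ|x−xᵢ| + Σwᵢ|y−yᵢ|, so x and y are optimised independently as 1-D weighted medians.
Total weight W = 478; half = 239.
x-coordinate, sorted with cumulative weight:
  x=3 (P, w=125) cum 125
  x=4 (T, w=175) cum 300  ← median
  x=5 (U, w=25) cum 325
  x=6 (R, w=10) cum 335
  x=6 (S, w=8) cum 343
  x=7 (Q, w=70) cum 413
  x=7 (W, w=15) cum 428
  x=12 (V, w=50) cum 478
⇒ x* = 4
y-coordinate, sorted with cumulative weight:
  y=3 (S, w=8) cum 8
  y=5 (R, w=10) cum 18
  y=5 (U, w=25) cum 43
  y=5 (V, w=50) cum 93
  y=6 (P, w=125) cum 218
  y=6 (W, w=15) cum 233
  y=8 (Q, w=70) cum 303  ← median
  y=8 (T, w=175) cum 478
⇒ y* = 8

(4, 8)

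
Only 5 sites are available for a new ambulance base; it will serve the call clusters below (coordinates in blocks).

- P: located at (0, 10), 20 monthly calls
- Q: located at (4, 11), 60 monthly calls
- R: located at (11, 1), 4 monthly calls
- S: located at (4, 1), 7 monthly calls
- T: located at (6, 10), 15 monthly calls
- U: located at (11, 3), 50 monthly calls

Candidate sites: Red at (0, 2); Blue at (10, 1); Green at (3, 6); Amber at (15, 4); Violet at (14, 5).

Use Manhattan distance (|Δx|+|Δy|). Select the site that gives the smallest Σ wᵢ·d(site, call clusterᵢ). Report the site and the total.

Green, total 1249 blocks

Total weighted distance at each candidate:
  Red (0, 2): total = 1833
  Blue (10, 1): total = 1731
  Green (3, 6): total = 1249
  Amber (15, 4): total = 2101
  Violet (14, 5): total = 1911
Minimum is at Green with total 1249 blocks.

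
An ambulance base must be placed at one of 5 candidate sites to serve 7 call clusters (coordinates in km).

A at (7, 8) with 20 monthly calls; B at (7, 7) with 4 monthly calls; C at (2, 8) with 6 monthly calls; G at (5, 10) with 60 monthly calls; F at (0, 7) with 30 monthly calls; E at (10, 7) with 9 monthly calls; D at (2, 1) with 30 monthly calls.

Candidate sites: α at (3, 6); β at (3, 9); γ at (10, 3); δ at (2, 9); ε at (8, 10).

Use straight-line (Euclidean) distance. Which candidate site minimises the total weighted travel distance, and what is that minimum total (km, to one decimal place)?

β, total 658.6 km

Total weighted distance at each candidate:
  α (3, 6): total = 699.2
  β (3, 9): total = 658.6
  γ (10, 3): total = 1315.9
  δ (2, 9): total = 718.3
  ε (8, 10): total = 888.6
Minimum is at β with total 658.6 km.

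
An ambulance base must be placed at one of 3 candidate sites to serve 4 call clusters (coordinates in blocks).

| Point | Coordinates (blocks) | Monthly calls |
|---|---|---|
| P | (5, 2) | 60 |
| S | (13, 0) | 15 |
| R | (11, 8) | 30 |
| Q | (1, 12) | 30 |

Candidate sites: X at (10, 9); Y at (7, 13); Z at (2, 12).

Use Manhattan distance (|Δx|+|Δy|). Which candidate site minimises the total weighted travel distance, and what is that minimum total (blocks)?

Total weighted distance at each candidate:
  X (10, 9): total = 1320
  Y (7, 13): total = 1545
  Z (2, 12): total = 1545
Minimum is at X with total 1320 blocks.

X, total 1320 blocks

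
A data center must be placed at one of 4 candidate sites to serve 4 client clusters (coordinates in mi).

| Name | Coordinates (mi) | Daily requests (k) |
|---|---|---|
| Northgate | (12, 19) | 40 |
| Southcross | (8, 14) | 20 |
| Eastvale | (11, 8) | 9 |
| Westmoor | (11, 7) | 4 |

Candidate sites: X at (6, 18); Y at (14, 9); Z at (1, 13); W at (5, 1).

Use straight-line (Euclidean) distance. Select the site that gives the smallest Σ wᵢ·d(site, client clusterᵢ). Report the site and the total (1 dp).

Total weighted distance at each candidate:
  X (6, 18): total = 481.7
  Y (14, 9): total = 607.0
  Z (1, 13): total = 789.9
  W (5, 1): total = 1156.3
Minimum is at X with total 481.7 mi.

X, total 481.7 mi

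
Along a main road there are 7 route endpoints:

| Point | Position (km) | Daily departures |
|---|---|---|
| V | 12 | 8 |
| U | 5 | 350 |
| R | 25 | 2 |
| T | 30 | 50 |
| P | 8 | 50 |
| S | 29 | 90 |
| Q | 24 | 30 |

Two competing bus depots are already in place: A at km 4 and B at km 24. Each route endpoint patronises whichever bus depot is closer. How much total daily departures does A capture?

408

The indifferent point is the midpoint (4+24)/2 = 14; route endpoints left of it (closer to A at 4) go to A, those right go to B.
  U at 5 (w=350) → A
  P at 8 (w=50) → A
  V at 12 (w=8) → A
  Q at 24 (w=30) → B
  R at 25 (w=2) → B
  S at 29 (w=90) → B
  T at 30 (w=50) → B
A captures 408; B captures 172.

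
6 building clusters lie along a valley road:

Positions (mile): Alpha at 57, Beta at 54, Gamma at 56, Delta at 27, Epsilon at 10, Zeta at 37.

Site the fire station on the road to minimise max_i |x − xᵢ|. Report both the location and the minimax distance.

The 1-center on a line is the midpoint of the two extreme points: leftmost at 10, rightmost at 57.
Optimal location = (10 + 57)/2 = 33.5; maximum distance = (57 − 10)/2 = 23.5.

location 33.5, max distance 23.5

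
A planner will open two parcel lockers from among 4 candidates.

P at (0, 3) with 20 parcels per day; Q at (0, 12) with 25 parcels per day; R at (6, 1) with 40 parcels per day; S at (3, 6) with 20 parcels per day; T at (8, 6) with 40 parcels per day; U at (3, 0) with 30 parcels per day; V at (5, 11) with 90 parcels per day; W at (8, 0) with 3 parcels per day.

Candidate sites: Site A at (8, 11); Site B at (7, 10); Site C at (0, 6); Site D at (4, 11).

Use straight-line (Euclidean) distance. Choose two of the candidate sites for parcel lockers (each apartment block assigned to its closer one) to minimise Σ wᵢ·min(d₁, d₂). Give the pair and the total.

{Site C, Site D}, total 1112.9

Evaluate every pair (each demand assigned to the nearer of the two):
  {Site C, Site D}: total = 1112.9
  {Site B, Site C}: total = 1179.8
  {Site A, Site C}: total = 1283.7
  {Site B, Site D}: total = 1354.3
  {Site A, Site D}: total = 1446.2
  {Site A, Site B}: total = 1574.8
Best pair: {Site C, Site D} with total 1112.9.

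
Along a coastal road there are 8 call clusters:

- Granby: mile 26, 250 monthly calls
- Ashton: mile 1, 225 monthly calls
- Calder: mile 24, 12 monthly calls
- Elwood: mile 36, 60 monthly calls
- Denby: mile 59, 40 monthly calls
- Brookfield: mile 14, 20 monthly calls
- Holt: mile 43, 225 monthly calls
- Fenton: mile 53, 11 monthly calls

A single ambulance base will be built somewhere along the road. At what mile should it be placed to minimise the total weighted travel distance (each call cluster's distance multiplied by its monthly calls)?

x = 26

For a sum of weighted absolute distances on a line, the optimum is the weighted median (not the mean). Total weight W = 843; half-weight = 421.5.
Sort by position and accumulate weight:
  mile 1 (Ashton, w=225) → cum 225
  mile 14 (Brookfield, w=20) → cum 245
  mile 24 (Calder, w=12) → cum 257
  mile 26 (Granby, w=250) → cum 507  ≥ 421.5 → median here
  mile 36 (Elwood, w=60) → cum 567
  mile 43 (Holt, w=225) → cum 792
  mile 53 (Fenton, w=11) → cum 803
  mile 59 (Denby, w=40) → cum 843
Optimal location: mile 26.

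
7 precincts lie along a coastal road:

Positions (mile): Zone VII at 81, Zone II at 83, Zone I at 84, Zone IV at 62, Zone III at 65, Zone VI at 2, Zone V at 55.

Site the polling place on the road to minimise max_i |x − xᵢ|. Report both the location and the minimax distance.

location 43, max distance 41

The 1-center on a line is the midpoint of the two extreme points: leftmost at 2, rightmost at 84.
Optimal location = (2 + 84)/2 = 43; maximum distance = (84 − 2)/2 = 41.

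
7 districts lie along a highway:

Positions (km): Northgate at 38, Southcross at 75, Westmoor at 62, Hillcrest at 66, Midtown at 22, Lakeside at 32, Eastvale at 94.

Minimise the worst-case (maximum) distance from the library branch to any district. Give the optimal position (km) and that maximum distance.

The 1-center on a line is the midpoint of the two extreme points: leftmost at 22, rightmost at 94.
Optimal location = (22 + 94)/2 = 58; maximum distance = (94 − 22)/2 = 36.

location 58, max distance 36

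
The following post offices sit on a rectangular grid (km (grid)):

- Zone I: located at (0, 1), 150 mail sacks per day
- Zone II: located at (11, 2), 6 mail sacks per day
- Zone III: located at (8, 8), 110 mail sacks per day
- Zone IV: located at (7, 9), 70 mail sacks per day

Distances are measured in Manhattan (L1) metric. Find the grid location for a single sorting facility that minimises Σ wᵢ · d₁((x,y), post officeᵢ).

(7, 8)

Manhattan distance separates: Σwᵢ(|x−xᵢ|+|y−yᵢ|) = Σwᵢ|x−xᵢ| + Σwᵢ|y−yᵢ|, so x and y are optimised independently as 1-D weighted medians.
Total weight W = 336; half = 168.
x-coordinate, sorted with cumulative weight:
  x=0 (Zone I, w=150) cum 150
  x=7 (Zone IV, w=70) cum 220  ← median
  x=8 (Zone III, w=110) cum 330
  x=11 (Zone II, w=6) cum 336
⇒ x* = 7
y-coordinate, sorted with cumulative weight:
  y=1 (Zone I, w=150) cum 150
  y=2 (Zone II, w=6) cum 156
  y=8 (Zone III, w=110) cum 266  ← median
  y=9 (Zone IV, w=70) cum 336
⇒ y* = 8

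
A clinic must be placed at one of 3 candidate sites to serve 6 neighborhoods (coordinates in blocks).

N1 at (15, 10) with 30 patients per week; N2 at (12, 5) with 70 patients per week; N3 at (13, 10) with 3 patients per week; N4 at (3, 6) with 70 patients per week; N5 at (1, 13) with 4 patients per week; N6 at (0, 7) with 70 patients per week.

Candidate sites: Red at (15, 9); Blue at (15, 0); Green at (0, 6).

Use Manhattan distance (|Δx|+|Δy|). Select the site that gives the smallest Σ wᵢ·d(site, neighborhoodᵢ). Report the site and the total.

Total weighted distance at each candidate:
  Red (15, 9): total = 2841
  Blue (15, 0): total = 3804
  Green (0, 6): total = 1843
Minimum is at Green with total 1843 blocks.

Green, total 1843 blocks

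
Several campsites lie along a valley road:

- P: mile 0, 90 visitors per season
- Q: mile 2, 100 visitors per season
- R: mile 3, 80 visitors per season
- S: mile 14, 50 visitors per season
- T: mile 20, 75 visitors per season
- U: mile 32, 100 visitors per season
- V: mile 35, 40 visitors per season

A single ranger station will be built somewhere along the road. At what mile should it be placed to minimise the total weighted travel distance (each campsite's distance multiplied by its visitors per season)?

For a sum of weighted absolute distances on a line, the optimum is the weighted median (not the mean). Total weight W = 535; half-weight = 267.5.
Sort by position and accumulate weight:
  mile 0 (P, w=90) → cum 90
  mile 2 (Q, w=100) → cum 190
  mile 3 (R, w=80) → cum 270  ≥ 267.5 → median here
  mile 14 (S, w=50) → cum 320
  mile 20 (T, w=75) → cum 395
  mile 32 (U, w=100) → cum 495
  mile 35 (V, w=40) → cum 535
Optimal location: mile 3.

x = 3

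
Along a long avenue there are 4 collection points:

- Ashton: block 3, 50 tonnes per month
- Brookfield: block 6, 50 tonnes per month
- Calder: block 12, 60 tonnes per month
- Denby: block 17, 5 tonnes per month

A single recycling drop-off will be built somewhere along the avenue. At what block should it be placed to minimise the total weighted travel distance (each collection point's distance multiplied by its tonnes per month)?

For a sum of weighted absolute distances on a line, the optimum is the weighted median (not the mean). Total weight W = 165; half-weight = 82.5.
Sort by position and accumulate weight:
  block 3 (Ashton, w=50) → cum 50
  block 6 (Brookfield, w=50) → cum 100  ≥ 82.5 → median here
  block 12 (Calder, w=60) → cum 160
  block 17 (Denby, w=5) → cum 165
Optimal location: block 6.

x = 6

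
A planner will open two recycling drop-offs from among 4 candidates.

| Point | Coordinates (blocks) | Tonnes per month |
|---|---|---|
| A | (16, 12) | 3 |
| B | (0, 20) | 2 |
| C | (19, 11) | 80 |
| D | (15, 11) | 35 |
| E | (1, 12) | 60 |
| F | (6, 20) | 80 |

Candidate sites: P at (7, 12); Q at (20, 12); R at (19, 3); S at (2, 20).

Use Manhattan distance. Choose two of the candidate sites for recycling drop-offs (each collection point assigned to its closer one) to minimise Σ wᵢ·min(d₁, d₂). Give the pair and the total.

Evaluate every pair (each demand assigned to the nearer of the two):
  {Q, S}: total = 1246
  {P, Q}: total = 1492
  {R, S}: total = 1960
  {P, S}: total = 2066
  {P, R}: total = 2092
  {Q, R}: total = 3338
Best pair: {Q, S} with total 1246.

{Q, S}, total 1246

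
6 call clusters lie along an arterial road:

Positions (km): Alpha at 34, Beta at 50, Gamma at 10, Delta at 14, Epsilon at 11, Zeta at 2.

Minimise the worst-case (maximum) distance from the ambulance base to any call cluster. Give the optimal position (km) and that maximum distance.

The 1-center on a line is the midpoint of the two extreme points: leftmost at 2, rightmost at 50.
Optimal location = (2 + 50)/2 = 26; maximum distance = (50 − 2)/2 = 24.

location 26, max distance 24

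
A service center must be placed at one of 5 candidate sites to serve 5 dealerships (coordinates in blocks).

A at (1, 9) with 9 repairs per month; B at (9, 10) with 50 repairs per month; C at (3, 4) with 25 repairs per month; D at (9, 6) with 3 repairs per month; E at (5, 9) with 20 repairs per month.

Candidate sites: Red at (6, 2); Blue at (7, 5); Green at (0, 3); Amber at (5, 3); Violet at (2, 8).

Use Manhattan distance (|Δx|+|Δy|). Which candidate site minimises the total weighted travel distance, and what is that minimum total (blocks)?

Blue, total 694 blocks

Total weighted distance at each candidate:
  Red (6, 2): total = 964
  Blue (7, 5): total = 694
  Green (0, 3): total = 1219
  Amber (5, 3): total = 856
  Violet (2, 8): total = 700
Minimum is at Blue with total 694 blocks.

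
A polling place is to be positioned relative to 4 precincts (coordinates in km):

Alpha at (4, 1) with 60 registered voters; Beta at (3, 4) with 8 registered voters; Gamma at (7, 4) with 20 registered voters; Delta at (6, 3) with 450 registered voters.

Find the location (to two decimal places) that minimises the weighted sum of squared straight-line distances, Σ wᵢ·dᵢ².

(5.77, 2.83)

The minimiser of Σwᵢ‖p−pᵢ‖² is the weighted centroid p* = (Σwᵢpᵢ)/(Σwᵢ).
Σwᵢ = 538.
Σwᵢxᵢ = 60·4 + 8·3 + 20·7 + 450·6 = 3104.
Σwᵢyᵢ = 60·1 + 8·4 + 20·4 + 450·3 = 1522.
x* = 3104/538 = 5.77, y* = 1522/538 = 2.83.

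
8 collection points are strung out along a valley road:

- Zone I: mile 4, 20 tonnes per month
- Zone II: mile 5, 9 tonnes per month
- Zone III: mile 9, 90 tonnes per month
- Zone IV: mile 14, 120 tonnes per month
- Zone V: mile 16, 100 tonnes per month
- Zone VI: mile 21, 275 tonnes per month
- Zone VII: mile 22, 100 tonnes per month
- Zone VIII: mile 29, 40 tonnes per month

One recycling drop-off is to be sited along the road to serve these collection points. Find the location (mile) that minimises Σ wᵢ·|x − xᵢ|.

x = 21

For a sum of weighted absolute distances on a line, the optimum is the weighted median (not the mean). Total weight W = 754; half-weight = 377.
Sort by position and accumulate weight:
  mile 4 (Zone I, w=20) → cum 20
  mile 5 (Zone II, w=9) → cum 29
  mile 9 (Zone III, w=90) → cum 119
  mile 14 (Zone IV, w=120) → cum 239
  mile 16 (Zone V, w=100) → cum 339
  mile 21 (Zone VI, w=275) → cum 614  ≥ 377 → median here
  mile 22 (Zone VII, w=100) → cum 714
  mile 29 (Zone VIII, w=40) → cum 754
Optimal location: mile 21.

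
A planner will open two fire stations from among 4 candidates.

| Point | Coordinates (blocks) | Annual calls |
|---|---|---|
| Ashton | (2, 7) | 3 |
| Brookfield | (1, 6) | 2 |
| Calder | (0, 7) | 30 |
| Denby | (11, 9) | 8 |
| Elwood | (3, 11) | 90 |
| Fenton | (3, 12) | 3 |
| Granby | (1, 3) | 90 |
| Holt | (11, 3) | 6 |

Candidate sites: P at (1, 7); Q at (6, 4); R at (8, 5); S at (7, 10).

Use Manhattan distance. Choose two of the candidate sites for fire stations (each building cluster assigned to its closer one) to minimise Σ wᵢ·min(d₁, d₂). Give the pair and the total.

Evaluate every pair (each demand assigned to the nearer of the two):
  {P, S}: total = 969
  {P, R}: total = 1042
  {P, Q}: total = 1072
  {Q, S}: total = 1389
  {R, S}: total = 1688
  {Q, R}: total = 1864
Best pair: {P, S} with total 969.

{P, S}, total 969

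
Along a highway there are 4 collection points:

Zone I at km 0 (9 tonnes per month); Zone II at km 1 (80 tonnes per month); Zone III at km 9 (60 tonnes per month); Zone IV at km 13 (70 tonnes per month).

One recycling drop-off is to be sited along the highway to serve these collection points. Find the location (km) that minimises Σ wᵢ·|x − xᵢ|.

For a sum of weighted absolute distances on a line, the optimum is the weighted median (not the mean). Total weight W = 219; half-weight = 109.5.
Sort by position and accumulate weight:
  km 0 (Zone I, w=9) → cum 9
  km 1 (Zone II, w=80) → cum 89
  km 9 (Zone III, w=60) → cum 149  ≥ 109.5 → median here
  km 13 (Zone IV, w=70) → cum 219
Optimal location: km 9.

x = 9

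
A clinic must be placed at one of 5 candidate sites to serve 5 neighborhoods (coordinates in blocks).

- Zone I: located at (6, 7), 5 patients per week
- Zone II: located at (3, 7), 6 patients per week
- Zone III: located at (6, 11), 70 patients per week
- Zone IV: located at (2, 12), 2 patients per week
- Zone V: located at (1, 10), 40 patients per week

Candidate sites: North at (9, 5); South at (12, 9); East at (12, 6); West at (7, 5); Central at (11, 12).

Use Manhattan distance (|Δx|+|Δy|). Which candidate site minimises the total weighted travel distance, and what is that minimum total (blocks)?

West, total 1005 blocks

Total weighted distance at each candidate:
  North (9, 5): total = 1251
  South (12, 9): total = 1172
  East (12, 6): total = 1497
  West (7, 5): total = 1005
  Central (11, 12): total = 1046
Minimum is at West with total 1005 blocks.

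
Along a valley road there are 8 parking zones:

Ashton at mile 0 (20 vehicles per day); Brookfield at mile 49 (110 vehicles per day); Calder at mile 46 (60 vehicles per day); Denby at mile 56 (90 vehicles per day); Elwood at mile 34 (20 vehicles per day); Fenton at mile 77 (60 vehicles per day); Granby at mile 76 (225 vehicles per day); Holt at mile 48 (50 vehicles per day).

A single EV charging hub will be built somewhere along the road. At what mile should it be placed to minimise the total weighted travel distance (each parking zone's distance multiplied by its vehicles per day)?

For a sum of weighted absolute distances on a line, the optimum is the weighted median (not the mean). Total weight W = 635; half-weight = 317.5.
Sort by position and accumulate weight:
  mile 0 (Ashton, w=20) → cum 20
  mile 34 (Elwood, w=20) → cum 40
  mile 46 (Calder, w=60) → cum 100
  mile 48 (Holt, w=50) → cum 150
  mile 49 (Brookfield, w=110) → cum 260
  mile 56 (Denby, w=90) → cum 350  ≥ 317.5 → median here
  mile 76 (Granby, w=225) → cum 575
  mile 77 (Fenton, w=60) → cum 635
Optimal location: mile 56.

x = 56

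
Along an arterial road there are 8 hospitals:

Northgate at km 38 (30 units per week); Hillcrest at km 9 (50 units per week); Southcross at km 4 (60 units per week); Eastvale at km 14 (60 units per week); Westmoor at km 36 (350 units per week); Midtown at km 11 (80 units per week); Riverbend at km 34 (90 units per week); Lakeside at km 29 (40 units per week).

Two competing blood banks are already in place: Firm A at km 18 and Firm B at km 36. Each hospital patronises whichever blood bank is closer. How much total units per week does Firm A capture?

The indifferent point is the midpoint (18+36)/2 = 27; hospitals left of it (closer to Firm A at 18) go to Firm A, those right go to Firm B.
  Southcross at 4 (w=60) → Firm A
  Hillcrest at 9 (w=50) → Firm A
  Midtown at 11 (w=80) → Firm A
  Eastvale at 14 (w=60) → Firm A
  Lakeside at 29 (w=40) → Firm B
  Riverbend at 34 (w=90) → Firm B
  Westmoor at 36 (w=350) → Firm B
  Northgate at 38 (w=30) → Firm B
Firm A captures 250; Firm B captures 510.

250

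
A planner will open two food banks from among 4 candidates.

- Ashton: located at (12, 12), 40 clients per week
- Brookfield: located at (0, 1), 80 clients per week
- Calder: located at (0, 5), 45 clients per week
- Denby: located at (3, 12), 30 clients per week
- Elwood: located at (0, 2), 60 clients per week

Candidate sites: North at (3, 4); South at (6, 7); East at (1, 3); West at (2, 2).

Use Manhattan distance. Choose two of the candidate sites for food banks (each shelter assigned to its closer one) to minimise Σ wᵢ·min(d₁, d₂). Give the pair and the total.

{South, East}, total 1175

Evaluate every pair (each demand assigned to the nearer of the two):
  {South, East}: total = 1175
  {South, West}: total = 1265
  {North, East}: total = 1415
  {North, West}: total = 1460
  {East, West}: total = 1625
  {North, South}: total = 1640
Best pair: {South, East} with total 1175.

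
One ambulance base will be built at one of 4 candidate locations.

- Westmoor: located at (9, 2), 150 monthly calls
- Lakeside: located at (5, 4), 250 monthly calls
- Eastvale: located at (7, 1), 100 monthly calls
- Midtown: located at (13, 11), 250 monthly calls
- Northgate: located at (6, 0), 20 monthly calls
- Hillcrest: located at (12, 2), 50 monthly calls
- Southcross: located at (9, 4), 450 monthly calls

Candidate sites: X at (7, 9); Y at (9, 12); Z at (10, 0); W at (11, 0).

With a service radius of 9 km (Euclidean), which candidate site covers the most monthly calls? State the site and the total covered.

Coverage radius r = 9 km; a point is covered iff (Δx)²+(Δy)² ≤ 9² = 81.
  X (7, 9): covers {Westmoor, Lakeside, Eastvale, Midtown, Hillcrest, Southcross} → 1250
  Y (9, 12): covers {Lakeside, Midtown, Southcross} → 950
  Z (10, 0): covers {Westmoor, Lakeside, Eastvale, Northgate, Hillcrest, Southcross} → 1020
  W (11, 0): covers {Westmoor, Lakeside, Eastvale, Northgate, Hillcrest, Southcross} → 1020
Maximum coverage at X: 1250 monthly calls.

X, covering 1250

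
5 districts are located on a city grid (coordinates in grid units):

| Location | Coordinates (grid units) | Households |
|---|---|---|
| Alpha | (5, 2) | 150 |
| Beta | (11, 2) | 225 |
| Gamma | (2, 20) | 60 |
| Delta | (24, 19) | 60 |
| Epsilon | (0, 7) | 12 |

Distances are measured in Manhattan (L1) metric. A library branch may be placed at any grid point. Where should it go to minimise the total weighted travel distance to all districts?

(11, 2)

Manhattan distance separates: Σwᵢ(|x−xᵢ|+|y−yᵢ|) = Σwᵢ|x−xᵢ| + Σwᵢ|y−yᵢ|, so x and y are optimised independently as 1-D weighted medians.
Total weight W = 507; half = 253.5.
x-coordinate, sorted with cumulative weight:
  x=0 (Epsilon, w=12) cum 12
  x=2 (Gamma, w=60) cum 72
  x=5 (Alpha, w=150) cum 222
  x=11 (Beta, w=225) cum 447  ← median
  x=24 (Delta, w=60) cum 507
⇒ x* = 11
y-coordinate, sorted with cumulative weight:
  y=2 (Alpha, w=150) cum 150
  y=2 (Beta, w=225) cum 375  ← median
  y=7 (Epsilon, w=12) cum 387
  y=19 (Delta, w=60) cum 447
  y=20 (Gamma, w=60) cum 507
⇒ y* = 2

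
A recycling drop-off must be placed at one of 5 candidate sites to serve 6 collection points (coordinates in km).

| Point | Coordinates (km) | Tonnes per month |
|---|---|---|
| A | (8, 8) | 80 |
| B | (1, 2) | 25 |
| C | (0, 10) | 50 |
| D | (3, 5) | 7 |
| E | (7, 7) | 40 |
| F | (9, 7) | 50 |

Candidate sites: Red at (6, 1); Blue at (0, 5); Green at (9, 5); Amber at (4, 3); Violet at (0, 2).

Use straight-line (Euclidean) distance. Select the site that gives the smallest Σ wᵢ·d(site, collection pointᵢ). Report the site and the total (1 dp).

Green, total 1236.5 km

Total weighted distance at each candidate:
  Red (6, 1): total = 1864.4
  Blue (0, 5): total = 1785.8
  Green (9, 5): total = 1236.5
  Amber (4, 3): total = 1530.2
  Violet (0, 2): total = 2113.6
Minimum is at Green with total 1236.5 km.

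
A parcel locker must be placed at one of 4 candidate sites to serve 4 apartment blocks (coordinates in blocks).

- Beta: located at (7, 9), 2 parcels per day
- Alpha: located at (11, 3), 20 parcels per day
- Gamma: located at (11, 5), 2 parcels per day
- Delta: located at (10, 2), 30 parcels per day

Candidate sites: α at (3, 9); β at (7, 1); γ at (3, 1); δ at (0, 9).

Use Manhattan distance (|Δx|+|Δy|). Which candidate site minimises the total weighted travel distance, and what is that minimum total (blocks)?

β, total 272 blocks

Total weighted distance at each candidate:
  α (3, 9): total = 732
  β (7, 1): total = 272
  γ (3, 1): total = 488
  δ (0, 9): total = 894
Minimum is at β with total 272 blocks.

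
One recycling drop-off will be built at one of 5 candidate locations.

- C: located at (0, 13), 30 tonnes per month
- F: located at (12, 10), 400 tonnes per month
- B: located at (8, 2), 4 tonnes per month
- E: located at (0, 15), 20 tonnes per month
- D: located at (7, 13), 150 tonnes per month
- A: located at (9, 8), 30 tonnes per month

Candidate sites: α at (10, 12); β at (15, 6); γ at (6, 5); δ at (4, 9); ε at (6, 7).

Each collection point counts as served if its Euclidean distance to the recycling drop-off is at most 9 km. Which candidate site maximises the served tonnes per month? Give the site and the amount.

Coverage radius r = 9 km; a point is covered iff (Δx)²+(Δy)² ≤ 9² = 81.
  α (10, 12): covers {F, D, A} → 580
  β (15, 6): covers {F, B, A} → 434
  γ (6, 5): covers {F, B, D, A} → 584
  δ (4, 9): covers {C, F, B, E, D, A} → 634
  ε (6, 7): covers {C, F, B, D, A} → 614
Maximum coverage at δ: 634 tonnes per month.

δ, covering 634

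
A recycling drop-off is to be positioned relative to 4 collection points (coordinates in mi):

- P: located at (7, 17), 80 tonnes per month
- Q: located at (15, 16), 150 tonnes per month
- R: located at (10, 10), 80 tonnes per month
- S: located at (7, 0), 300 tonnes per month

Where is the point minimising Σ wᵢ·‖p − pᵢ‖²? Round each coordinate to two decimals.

The minimiser of Σwᵢ‖p−pᵢ‖² is the weighted centroid p* = (Σwᵢpᵢ)/(Σwᵢ).
Σwᵢ = 610.
Σwᵢxᵢ = 80·7 + 150·15 + 80·10 + 300·7 = 5710.
Σwᵢyᵢ = 80·17 + 150·16 + 80·10 + 300·0 = 4560.
x* = 5710/610 = 9.36, y* = 4560/610 = 7.48.

(9.36, 7.48)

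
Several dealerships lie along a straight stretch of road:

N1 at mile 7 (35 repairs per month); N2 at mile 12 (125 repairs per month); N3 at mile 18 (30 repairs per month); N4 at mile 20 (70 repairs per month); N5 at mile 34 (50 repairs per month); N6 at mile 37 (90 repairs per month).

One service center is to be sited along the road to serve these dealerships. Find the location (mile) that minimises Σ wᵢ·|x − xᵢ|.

For a sum of weighted absolute distances on a line, the optimum is the weighted median (not the mean). Total weight W = 400; half-weight = 200.
Sort by position and accumulate weight:
  mile 7 (N1, w=35) → cum 35
  mile 12 (N2, w=125) → cum 160
  mile 18 (N3, w=30) → cum 190
  mile 20 (N4, w=70) → cum 260  ≥ 200 → median here
  mile 34 (N5, w=50) → cum 310
  mile 37 (N6, w=90) → cum 400
Optimal location: mile 20.

x = 20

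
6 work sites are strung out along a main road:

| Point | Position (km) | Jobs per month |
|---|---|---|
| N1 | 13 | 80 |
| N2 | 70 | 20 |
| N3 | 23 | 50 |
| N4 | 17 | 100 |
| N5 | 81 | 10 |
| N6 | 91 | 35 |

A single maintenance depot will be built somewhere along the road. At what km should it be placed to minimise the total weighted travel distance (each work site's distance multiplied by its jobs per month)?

x = 17

For a sum of weighted absolute distances on a line, the optimum is the weighted median (not the mean). Total weight W = 295; half-weight = 147.5.
Sort by position and accumulate weight:
  km 13 (N1, w=80) → cum 80
  km 17 (N4, w=100) → cum 180  ≥ 147.5 → median here
  km 23 (N3, w=50) → cum 230
  km 70 (N2, w=20) → cum 250
  km 81 (N5, w=10) → cum 260
  km 91 (N6, w=35) → cum 295
Optimal location: km 17.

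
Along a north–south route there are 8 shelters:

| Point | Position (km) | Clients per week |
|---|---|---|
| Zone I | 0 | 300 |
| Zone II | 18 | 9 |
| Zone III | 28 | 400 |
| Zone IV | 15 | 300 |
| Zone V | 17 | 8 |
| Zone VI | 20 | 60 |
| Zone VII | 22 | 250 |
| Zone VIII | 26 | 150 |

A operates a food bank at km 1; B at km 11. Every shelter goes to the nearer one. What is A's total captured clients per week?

The indifferent point is the midpoint (1+11)/2 = 6; shelters left of it (closer to A at 1) go to A, those right go to B.
  Zone I at 0 (w=300) → A
  Zone IV at 15 (w=300) → B
  Zone V at 17 (w=8) → B
  Zone II at 18 (w=9) → B
  Zone VI at 20 (w=60) → B
  Zone VII at 22 (w=250) → B
  Zone VIII at 26 (w=150) → B
  Zone III at 28 (w=400) → B
A captures 300; B captures 1177.

300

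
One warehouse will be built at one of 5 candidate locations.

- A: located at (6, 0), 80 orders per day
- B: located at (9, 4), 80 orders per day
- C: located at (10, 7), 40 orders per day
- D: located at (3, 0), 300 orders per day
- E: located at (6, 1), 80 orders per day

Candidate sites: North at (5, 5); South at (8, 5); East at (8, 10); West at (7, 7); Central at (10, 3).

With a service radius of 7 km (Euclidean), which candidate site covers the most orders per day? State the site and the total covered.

North, covering 580

Coverage radius r = 7 km; a point is covered iff (Δx)²+(Δy)² ≤ 7² = 49.
  North (5, 5): covers {A, B, C, D, E} → 580
  South (8, 5): covers {A, B, C, E} → 280
  East (8, 10): covers {B, C} → 120
  West (7, 7): covers {B, C, E} → 200
  Central (10, 3): covers {A, B, C, E} → 280
Maximum coverage at North: 580 orders per day.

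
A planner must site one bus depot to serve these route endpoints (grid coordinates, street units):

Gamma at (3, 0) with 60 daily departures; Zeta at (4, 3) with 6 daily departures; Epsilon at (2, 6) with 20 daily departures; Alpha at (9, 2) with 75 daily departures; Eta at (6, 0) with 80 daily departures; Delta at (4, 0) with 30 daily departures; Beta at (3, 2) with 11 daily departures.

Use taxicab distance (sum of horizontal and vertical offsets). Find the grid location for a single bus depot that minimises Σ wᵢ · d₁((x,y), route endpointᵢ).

Manhattan distance separates: Σwᵢ(|x−xᵢ|+|y−yᵢ|) = Σwᵢ|x−xᵢ| + Σwᵢ|y−yᵢ|, so x and y are optimised independently as 1-D weighted medians.
Total weight W = 282; half = 141.
x-coordinate, sorted with cumulative weight:
  x=2 (Epsilon, w=20) cum 20
  x=3 (Gamma, w=60) cum 80
  x=3 (Beta, w=11) cum 91
  x=4 (Zeta, w=6) cum 97
  x=4 (Delta, w=30) cum 127
  x=6 (Eta, w=80) cum 207  ← median
  x=9 (Alpha, w=75) cum 282
⇒ x* = 6
y-coordinate, sorted with cumulative weight:
  y=0 (Gamma, w=60) cum 60
  y=0 (Eta, w=80) cum 140
  y=0 (Delta, w=30) cum 170  ← median
  y=2 (Alpha, w=75) cum 245
  y=2 (Beta, w=11) cum 256
  y=3 (Zeta, w=6) cum 262
  y=6 (Epsilon, w=20) cum 282
⇒ y* = 0

(6, 0)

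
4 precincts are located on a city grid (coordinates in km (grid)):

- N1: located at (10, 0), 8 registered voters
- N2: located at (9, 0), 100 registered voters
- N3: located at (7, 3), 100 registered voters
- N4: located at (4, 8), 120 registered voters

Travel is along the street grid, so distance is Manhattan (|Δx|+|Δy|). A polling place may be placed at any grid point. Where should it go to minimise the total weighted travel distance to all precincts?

(7, 3)

Manhattan distance separates: Σwᵢ(|x−xᵢ|+|y−yᵢ|) = Σwᵢ|x−xᵢ| + Σwᵢ|y−yᵢ|, so x and y are optimised independently as 1-D weighted medians.
Total weight W = 328; half = 164.
x-coordinate, sorted with cumulative weight:
  x=4 (N4, w=120) cum 120
  x=7 (N3, w=100) cum 220  ← median
  x=9 (N2, w=100) cum 320
  x=10 (N1, w=8) cum 328
⇒ x* = 7
y-coordinate, sorted with cumulative weight:
  y=0 (N1, w=8) cum 8
  y=0 (N2, w=100) cum 108
  y=3 (N3, w=100) cum 208  ← median
  y=8 (N4, w=120) cum 328
⇒ y* = 3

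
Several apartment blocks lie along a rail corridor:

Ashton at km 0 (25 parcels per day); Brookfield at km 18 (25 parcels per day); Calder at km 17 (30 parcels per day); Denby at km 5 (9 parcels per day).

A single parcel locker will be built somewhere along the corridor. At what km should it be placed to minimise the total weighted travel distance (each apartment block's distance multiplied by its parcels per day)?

For a sum of weighted absolute distances on a line, the optimum is the weighted median (not the mean). Total weight W = 89; half-weight = 44.5.
Sort by position and accumulate weight:
  km 0 (Ashton, w=25) → cum 25
  km 5 (Denby, w=9) → cum 34
  km 17 (Calder, w=30) → cum 64  ≥ 44.5 → median here
  km 18 (Brookfield, w=25) → cum 89
Optimal location: km 17.

x = 17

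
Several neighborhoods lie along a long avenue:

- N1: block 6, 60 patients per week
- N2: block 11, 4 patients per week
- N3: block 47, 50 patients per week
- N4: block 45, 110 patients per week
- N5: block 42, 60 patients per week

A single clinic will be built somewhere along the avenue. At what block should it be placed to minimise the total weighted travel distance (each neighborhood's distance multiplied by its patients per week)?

x = 45

For a sum of weighted absolute distances on a line, the optimum is the weighted median (not the mean). Total weight W = 284; half-weight = 142.
Sort by position and accumulate weight:
  block 6 (N1, w=60) → cum 60
  block 11 (N2, w=4) → cum 64
  block 42 (N5, w=60) → cum 124
  block 45 (N4, w=110) → cum 234  ≥ 142 → median here
  block 47 (N3, w=50) → cum 284
Optimal location: block 45.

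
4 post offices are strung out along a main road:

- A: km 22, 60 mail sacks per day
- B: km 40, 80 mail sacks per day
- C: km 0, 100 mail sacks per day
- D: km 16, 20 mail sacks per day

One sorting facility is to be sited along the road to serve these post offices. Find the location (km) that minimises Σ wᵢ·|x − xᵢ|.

x = 22

For a sum of weighted absolute distances on a line, the optimum is the weighted median (not the mean). Total weight W = 260; half-weight = 130.
Sort by position and accumulate weight:
  km 0 (C, w=100) → cum 100
  km 16 (D, w=20) → cum 120
  km 22 (A, w=60) → cum 180  ≥ 130 → median here
  km 40 (B, w=80) → cum 260
Optimal location: km 22.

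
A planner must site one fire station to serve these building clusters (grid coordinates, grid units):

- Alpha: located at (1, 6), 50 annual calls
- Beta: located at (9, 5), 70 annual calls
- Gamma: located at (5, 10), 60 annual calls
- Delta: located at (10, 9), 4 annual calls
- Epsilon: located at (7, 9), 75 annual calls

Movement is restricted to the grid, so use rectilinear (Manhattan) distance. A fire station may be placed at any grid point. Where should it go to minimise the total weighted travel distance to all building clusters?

Manhattan distance separates: Σwᵢ(|x−xᵢ|+|y−yᵢ|) = Σwᵢ|x−xᵢ| + Σwᵢ|y−yᵢ|, so x and y are optimised independently as 1-D weighted medians.
Total weight W = 259; half = 129.5.
x-coordinate, sorted with cumulative weight:
  x=1 (Alpha, w=50) cum 50
  x=5 (Gamma, w=60) cum 110
  x=7 (Epsilon, w=75) cum 185  ← median
  x=9 (Beta, w=70) cum 255
  x=10 (Delta, w=4) cum 259
⇒ x* = 7
y-coordinate, sorted with cumulative weight:
  y=5 (Beta, w=70) cum 70
  y=6 (Alpha, w=50) cum 120
  y=9 (Delta, w=4) cum 124
  y=9 (Epsilon, w=75) cum 199  ← median
  y=10 (Gamma, w=60) cum 259
⇒ y* = 9

(7, 9)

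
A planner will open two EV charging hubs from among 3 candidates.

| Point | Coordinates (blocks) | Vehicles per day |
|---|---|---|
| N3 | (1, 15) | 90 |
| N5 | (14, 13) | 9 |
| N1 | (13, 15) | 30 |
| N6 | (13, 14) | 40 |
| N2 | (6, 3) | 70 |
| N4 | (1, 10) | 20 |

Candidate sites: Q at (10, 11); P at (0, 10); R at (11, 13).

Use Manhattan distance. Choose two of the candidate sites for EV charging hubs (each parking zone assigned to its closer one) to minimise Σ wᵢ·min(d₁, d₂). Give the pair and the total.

{P, R}, total 1737

Evaluate every pair (each demand assigned to the nearer of the two):
  {P, R}: total = 1737
  {Q, P}: total = 1904
  {Q, R}: total = 2387
Best pair: {P, R} with total 1737.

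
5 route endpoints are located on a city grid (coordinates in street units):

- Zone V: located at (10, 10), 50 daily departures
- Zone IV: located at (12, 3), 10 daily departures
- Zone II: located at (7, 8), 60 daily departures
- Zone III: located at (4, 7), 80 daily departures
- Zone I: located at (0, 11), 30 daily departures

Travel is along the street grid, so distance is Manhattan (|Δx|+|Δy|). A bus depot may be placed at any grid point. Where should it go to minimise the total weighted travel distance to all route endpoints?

(7, 8)

Manhattan distance separates: Σwᵢ(|x−xᵢ|+|y−yᵢ|) = Σwᵢ|x−xᵢ| + Σwᵢ|y−yᵢ|, so x and y are optimised independently as 1-D weighted medians.
Total weight W = 230; half = 115.
x-coordinate, sorted with cumulative weight:
  x=0 (Zone I, w=30) cum 30
  x=4 (Zone III, w=80) cum 110
  x=7 (Zone II, w=60) cum 170  ← median
  x=10 (Zone V, w=50) cum 220
  x=12 (Zone IV, w=10) cum 230
⇒ x* = 7
y-coordinate, sorted with cumulative weight:
  y=3 (Zone IV, w=10) cum 10
  y=7 (Zone III, w=80) cum 90
  y=8 (Zone II, w=60) cum 150  ← median
  y=10 (Zone V, w=50) cum 200
  y=11 (Zone I, w=30) cum 230
⇒ y* = 8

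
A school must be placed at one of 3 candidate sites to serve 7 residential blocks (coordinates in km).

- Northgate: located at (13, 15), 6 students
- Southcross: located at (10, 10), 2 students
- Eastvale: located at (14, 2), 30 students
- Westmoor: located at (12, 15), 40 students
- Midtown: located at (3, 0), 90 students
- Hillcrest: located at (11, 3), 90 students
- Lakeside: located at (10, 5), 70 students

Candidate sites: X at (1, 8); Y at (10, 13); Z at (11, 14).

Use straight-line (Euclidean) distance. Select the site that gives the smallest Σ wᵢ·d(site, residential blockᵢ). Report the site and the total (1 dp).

Y, total 3285.2 km

Total weighted distance at each candidate:
  X (1, 8): total = 3465.3
  Y (10, 13): total = 3285.2
  Z (11, 14): total = 3524.4
Minimum is at Y with total 3285.2 km.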